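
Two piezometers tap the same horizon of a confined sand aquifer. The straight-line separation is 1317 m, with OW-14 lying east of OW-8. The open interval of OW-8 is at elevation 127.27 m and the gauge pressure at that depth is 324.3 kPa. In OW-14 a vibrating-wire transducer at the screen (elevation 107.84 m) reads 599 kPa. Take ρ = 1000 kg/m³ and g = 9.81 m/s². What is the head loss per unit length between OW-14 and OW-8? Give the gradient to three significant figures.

Pressure head at OW-8: ψ = P/(ρg) = 324.3×1000 / (1000 × 9.81) = 33.06 m.
Total head at OW-8: h = z + ψ = 127.27 + 33.06 = 160.33 m.
Pressure head at OW-14: ψ = P/(ρg) = 599×1000 / (1000 × 9.81) = 61.06 m.
Total head at OW-14: h = z + ψ = 107.84 + 61.06 = 168.90 m.
Head difference: h(OW-8) − h(OW-14) = 160.33 − 168.90 = -8.57 m.
Hydraulic gradient: i = |Δh| / L = 8.57 / 1317 = 0.00651.

i ≈ 0.00651 m/m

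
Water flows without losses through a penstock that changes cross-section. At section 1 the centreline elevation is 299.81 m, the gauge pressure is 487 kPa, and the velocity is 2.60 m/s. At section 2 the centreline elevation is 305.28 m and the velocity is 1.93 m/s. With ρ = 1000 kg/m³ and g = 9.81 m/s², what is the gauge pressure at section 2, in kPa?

Pressure head at 1: ψ₁ = P₁/(ρg) = 487×1000 / (1000 × 9.81) = 49.64 m.
Velocity heads: v₁²/2g = 2.60²/19.62 = 0.345 m; v₂²/2g = 1.93²/19.62 = 0.190 m.
Total head H = z₁ + ψ₁ + v₁²/2g = 299.81 + 49.64 + 0.345 = 349.80 m.
ψ₂ = H − z₂ − v₂²/2g = 349.80 − 305.28 − 0.190 = 44.33 m.
P₂ = ρgψ₂ = 1000 × 9.81 × 44.33 ≈ 435 kPa.

P₂ ≈ 435 kPa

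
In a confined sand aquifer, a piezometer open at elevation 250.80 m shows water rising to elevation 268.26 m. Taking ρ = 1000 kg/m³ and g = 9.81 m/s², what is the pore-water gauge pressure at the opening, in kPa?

P ≈ 171 kPa

Pressure head ψ = h − z = 268.26 − 250.80 = 17.46 m.
P = ρgψ = 1000 × 9.81 × 17.46 = 171283 Pa ≈ 171 kPa.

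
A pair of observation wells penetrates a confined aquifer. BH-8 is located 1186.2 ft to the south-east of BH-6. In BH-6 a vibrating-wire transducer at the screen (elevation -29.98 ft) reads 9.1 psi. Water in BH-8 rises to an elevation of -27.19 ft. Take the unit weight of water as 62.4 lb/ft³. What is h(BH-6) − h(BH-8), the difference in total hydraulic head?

Δh ≈ 18.21 ft

Pressure head at BH-6: ψ = 144·P/γ = 144 × 9.1 / 62.4 = 21.00 ft.
Total head at BH-6: h = z + ψ = -29.98 + 21.00 = -8.98 ft.
Total head at BH-8: h = -27.19 ft (water level in the piezometer is the total head).
Head difference: h(BH-6) − h(BH-8) = -8.98 − (-27.19) = 18.21 ft.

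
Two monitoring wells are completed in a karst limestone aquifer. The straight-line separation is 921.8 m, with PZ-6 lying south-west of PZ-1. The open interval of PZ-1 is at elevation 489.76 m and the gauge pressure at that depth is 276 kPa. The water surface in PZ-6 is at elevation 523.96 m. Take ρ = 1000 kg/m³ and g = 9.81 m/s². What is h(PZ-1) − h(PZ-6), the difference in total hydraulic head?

Pressure head at PZ-1: ψ = P/(ρg) = 276×1000 / (1000 × 9.81) = 28.13 m.
Total head at PZ-1: h = z + ψ = 489.76 + 28.13 = 517.89 m.
Total head at PZ-6: h = 523.96 m (water level in the piezometer is the total head).
Head difference: h(PZ-1) − h(PZ-6) = 517.89 − 523.96 = -6.07 m.

Δh ≈ -6.07 m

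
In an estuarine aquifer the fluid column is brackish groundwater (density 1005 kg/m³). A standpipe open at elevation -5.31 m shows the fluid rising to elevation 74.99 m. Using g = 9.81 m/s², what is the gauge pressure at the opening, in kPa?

P ≈ 792 kPa

Pressure head ψ = h − z = 74.99 − (-5.31) = 80.30 m.
P = ρgψ = 1005 × 9.81 × 80.30 = 791682 Pa ≈ 792 kPa.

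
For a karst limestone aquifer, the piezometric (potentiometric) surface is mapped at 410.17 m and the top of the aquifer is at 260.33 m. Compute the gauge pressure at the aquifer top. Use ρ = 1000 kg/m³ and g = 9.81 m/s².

P ≈ 1470 kPa

Pressure head at the aquifer top: ψ = h − z = 410.17 − 260.33 = 149.84 m.
P = ρgψ = 1000 × 9.81 × 149.84 = 1469930 Pa ≈ 1470 kPa.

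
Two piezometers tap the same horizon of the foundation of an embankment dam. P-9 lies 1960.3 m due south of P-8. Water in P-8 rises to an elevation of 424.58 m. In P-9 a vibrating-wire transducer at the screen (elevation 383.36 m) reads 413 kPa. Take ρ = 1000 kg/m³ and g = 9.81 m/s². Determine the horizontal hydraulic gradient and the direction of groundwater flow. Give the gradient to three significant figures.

Total head at P-8: h = 424.58 m (water level in the piezometer is the total head).
Pressure head at P-9: ψ = P/(ρg) = 413×1000 / (1000 × 9.81) = 42.10 m.
Total head at P-9: h = z + ψ = 383.36 + 42.10 = 425.46 m.
Head difference: h(P-8) − h(P-9) = 424.58 − 425.46 = -0.88 m.
Hydraulic gradient: i = |Δh| / L = 0.88 / 1960.3 = 0.000449.
Flow is from higher to lower head: from P-9 toward P-8, i.e. toward the north.

i ≈ 0.000449; groundwater flows toward the north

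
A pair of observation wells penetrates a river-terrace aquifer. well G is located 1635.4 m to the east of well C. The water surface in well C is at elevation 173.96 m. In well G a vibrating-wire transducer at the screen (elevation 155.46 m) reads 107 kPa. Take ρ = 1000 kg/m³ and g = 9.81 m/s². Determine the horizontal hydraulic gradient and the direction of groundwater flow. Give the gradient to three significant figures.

Total head at well C: h = 173.96 m (water level in the piezometer is the total head).
Pressure head at well G: ψ = P/(ρg) = 107×1000 / (1000 × 9.81) = 10.91 m.
Total head at well G: h = z + ψ = 155.46 + 10.91 = 166.37 m.
Head difference: h(well C) − h(well G) = 173.96 − 166.37 = 7.59 m.
Hydraulic gradient: i = |Δh| / L = 7.59 / 1635.4 = 0.00464.
Flow is from higher to lower head: from well C toward well G, i.e. toward the east.

i ≈ 0.00464; groundwater flows toward the east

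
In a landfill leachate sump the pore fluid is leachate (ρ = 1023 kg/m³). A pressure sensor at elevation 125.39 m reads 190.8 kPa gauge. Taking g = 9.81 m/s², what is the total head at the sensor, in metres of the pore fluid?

h ≈ 144.40 m

ψ = P/(ρg) = 190.8×1000 / (1023 × 9.81) = 19.01 m.
h = z + ψ = 125.39 + 19.01 = 144.40 m.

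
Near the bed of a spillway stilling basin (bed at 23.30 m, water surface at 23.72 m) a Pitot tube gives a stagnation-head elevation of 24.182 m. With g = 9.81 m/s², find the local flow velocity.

Near the bed, under hydrostatic conditions, the piezometric head (z + ψ) equals the free-surface elevation, 23.72 m.
Velocity head = total − piezometric = 24.182 − 23.72 = 0.462 m.
v = √(2g·h_v) = √(2 × 9.81 × 0.462) = 3.01 m/s.

v ≈ 3.01 m/s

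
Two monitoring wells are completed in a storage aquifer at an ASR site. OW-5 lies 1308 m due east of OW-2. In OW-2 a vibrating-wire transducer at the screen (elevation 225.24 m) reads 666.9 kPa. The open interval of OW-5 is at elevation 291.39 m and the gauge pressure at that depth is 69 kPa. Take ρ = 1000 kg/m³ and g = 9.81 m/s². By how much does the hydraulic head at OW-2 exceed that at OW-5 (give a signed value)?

Δh ≈ -5.20 m

Pressure head at OW-2: ψ = P/(ρg) = 666.9×1000 / (1000 × 9.81) = 67.98 m.
Total head at OW-2: h = z + ψ = 225.24 + 67.98 = 293.22 m.
Pressure head at OW-5: ψ = P/(ρg) = 69×1000 / (1000 × 9.81) = 7.03 m.
Total head at OW-5: h = z + ψ = 291.39 + 7.03 = 298.42 m.
Head difference: h(OW-2) − h(OW-5) = 293.22 − 298.42 = -5.20 m.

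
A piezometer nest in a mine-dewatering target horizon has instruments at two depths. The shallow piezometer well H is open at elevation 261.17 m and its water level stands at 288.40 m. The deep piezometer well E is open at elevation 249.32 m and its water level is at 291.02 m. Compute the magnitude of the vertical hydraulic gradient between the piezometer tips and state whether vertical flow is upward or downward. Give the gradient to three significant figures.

Total head at well H: h = 288.40 m (water level in the standpipe).
Total head at well E: h = 291.02 m.
Δh = h(well H) − h(well E) = 288.40 − 291.02 = -2.62 m.
Vertical separation Δz = 261.17 − 249.32 = 11.85 m.
|i_v| = |Δh| / Δz = 2.62 / 11.85 = 0.221.
Head is higher in the deep piezometer, so vertical flow is upward (discharge condition).

|i_v| ≈ 0.221; vertical flow is upward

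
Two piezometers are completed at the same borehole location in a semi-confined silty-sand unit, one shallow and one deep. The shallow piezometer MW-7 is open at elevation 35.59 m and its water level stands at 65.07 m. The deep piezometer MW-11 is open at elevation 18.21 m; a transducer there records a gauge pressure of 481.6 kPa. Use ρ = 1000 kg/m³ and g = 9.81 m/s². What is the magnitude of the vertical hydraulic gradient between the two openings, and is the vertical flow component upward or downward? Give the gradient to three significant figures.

|i_v| ≈ 0.128; vertical flow is upward

Total head at MW-7: h = 65.07 m (water level in the standpipe).
Pressure head at MW-11: ψ = P/(ρg) = 481.6×1000 / (1000 × 9.81) = 49.09 m.
Total head at MW-11: h = z + ψ = 18.21 + 49.09 = 67.30 m.
Δh = h(MW-7) − h(MW-11) = 65.07 − 67.30 = -2.23 m.
Vertical separation Δz = 35.59 − 18.21 = 17.38 m.
|i_v| = |Δh| / Δz = 2.23 / 17.38 = 0.128.
Head is higher in the deep piezometer, so vertical flow is upward (discharge condition).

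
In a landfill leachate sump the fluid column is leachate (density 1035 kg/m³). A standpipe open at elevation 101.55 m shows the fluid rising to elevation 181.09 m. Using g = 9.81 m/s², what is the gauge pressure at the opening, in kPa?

P ≈ 808 kPa

Pressure head ψ = h − z = 181.09 − 101.55 = 79.54 m.
P = ρgψ = 1035 × 9.81 × 79.54 = 807597 Pa ≈ 808 kPa.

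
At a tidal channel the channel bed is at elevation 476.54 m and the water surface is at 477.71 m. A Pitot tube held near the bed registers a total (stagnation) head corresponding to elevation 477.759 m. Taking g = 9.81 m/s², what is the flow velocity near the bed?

Near the bed, under hydrostatic conditions, the piezometric head (z + ψ) equals the free-surface elevation, 477.71 m.
Velocity head = total − piezometric = 477.759 − 477.71 = 0.049 m.
v = √(2g·h_v) = √(2 × 9.81 × 0.049) = 0.980 m/s.

v ≈ 0.980 m/s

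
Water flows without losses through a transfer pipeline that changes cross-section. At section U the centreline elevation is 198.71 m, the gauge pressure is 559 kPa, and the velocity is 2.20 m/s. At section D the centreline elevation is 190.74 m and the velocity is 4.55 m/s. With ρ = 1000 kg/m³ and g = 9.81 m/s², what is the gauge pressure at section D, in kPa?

Pressure head at U: ψ₁ = P₁/(ρg) = 559×1000 / (1000 × 9.81) = 56.98 m.
Velocity heads: v₁²/2g = 2.20²/19.62 = 0.247 m; v₂²/2g = 4.55²/19.62 = 1.055 m.
Total head H = z₁ + ψ₁ + v₁²/2g = 198.71 + 56.98 + 0.247 = 255.94 m.
ψ₂ = H − z₂ − v₂²/2g = 255.94 − 190.74 − 1.055 = 64.14 m.
P₂ = ρgψ₂ = 1000 × 9.81 × 64.14 ≈ 629 kPa.

P₂ ≈ 629 kPa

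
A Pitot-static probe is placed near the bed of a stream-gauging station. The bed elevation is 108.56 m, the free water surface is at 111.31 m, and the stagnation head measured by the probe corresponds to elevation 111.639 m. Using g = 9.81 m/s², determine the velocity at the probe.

Near the bed, under hydrostatic conditions, the piezometric head (z + ψ) equals the free-surface elevation, 111.31 m.
Velocity head = total − piezometric = 111.639 − 111.31 = 0.329 m.
v = √(2g·h_v) = √(2 × 9.81 × 0.329) = 2.54 m/s.

v ≈ 2.54 m/s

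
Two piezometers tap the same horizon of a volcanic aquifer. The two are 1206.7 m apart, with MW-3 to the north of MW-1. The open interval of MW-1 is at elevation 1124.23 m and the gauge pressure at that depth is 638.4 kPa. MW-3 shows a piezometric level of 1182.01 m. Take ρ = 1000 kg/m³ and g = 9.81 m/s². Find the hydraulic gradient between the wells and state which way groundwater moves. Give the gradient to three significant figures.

Pressure head at MW-1: ψ = P/(ρg) = 638.4×1000 / (1000 × 9.81) = 65.08 m.
Total head at MW-1: h = z + ψ = 1124.23 + 65.08 = 1189.31 m.
Total head at MW-3: h = 1182.01 m (water level in the piezometer is the total head).
Head difference: h(MW-1) − h(MW-3) = 1189.31 − 1182.01 = 7.30 m.
Hydraulic gradient: i = |Δh| / L = 7.30 / 1206.7 = 0.00605.
Flow is from higher to lower head: from MW-1 toward MW-3, i.e. toward the north.

i ≈ 0.00605; groundwater flows toward the north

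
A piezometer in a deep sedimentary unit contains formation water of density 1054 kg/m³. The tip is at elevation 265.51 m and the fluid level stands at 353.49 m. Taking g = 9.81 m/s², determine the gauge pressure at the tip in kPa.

Pressure head ψ = h − z = 353.49 − 265.51 = 87.98 m.
P = ρgψ = 1054 × 9.81 × 87.98 = 909690 Pa ≈ 910 kPa.

P ≈ 910 kPa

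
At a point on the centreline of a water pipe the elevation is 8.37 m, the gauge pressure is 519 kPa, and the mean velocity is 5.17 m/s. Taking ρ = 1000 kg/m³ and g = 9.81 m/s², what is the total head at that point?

h ≈ 62.64 m

Pressure head ψ = P/(ρg) = 519×1000 / (1000 × 9.81) = 52.91 m.
Velocity head = v²/(2g) = 5.17² / (2 × 9.81) = 1.362 m.
h = z + ψ + v²/(2g) = 8.37 + 52.91 + 1.362 = 62.64 m.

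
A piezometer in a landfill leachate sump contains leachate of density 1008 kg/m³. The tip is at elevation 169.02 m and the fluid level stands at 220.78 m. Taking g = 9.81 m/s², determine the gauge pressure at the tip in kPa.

Pressure head ψ = h − z = 220.78 − 169.02 = 51.76 m.
P = ρgψ = 1008 × 9.81 × 51.76 = 511828 Pa ≈ 512 kPa.

P ≈ 512 kPa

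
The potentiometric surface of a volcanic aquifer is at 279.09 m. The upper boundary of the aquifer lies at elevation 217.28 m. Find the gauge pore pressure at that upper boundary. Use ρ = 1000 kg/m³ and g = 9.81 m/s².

Pressure head at the aquifer top: ψ = h − z = 279.09 − 217.28 = 61.81 m.
P = ρgψ = 1000 × 9.81 × 61.81 = 606356 Pa ≈ 606 kPa.

P ≈ 606 kPa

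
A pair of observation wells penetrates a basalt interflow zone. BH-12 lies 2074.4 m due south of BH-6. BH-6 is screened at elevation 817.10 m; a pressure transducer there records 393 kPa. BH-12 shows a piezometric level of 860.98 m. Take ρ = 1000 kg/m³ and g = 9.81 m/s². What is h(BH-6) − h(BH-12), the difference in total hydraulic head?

Pressure head at BH-6: ψ = P/(ρg) = 393×1000 / (1000 × 9.81) = 40.06 m.
Total head at BH-6: h = z + ψ = 817.10 + 40.06 = 857.16 m.
Total head at BH-12: h = 860.98 m (water level in the piezometer is the total head).
Head difference: h(BH-6) − h(BH-12) = 857.16 − 860.98 = -3.82 m.

Δh ≈ -3.82 m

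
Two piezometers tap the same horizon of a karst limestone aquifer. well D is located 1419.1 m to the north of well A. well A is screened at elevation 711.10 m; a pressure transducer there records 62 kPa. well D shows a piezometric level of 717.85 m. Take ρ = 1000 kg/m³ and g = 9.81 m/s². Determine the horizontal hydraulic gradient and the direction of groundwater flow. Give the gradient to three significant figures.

i ≈ 0.000303; groundwater flows toward the south

Pressure head at well A: ψ = P/(ρg) = 62×1000 / (1000 × 9.81) = 6.32 m.
Total head at well A: h = z + ψ = 711.10 + 6.32 = 717.42 m.
Total head at well D: h = 717.85 m (water level in the piezometer is the total head).
Head difference: h(well A) − h(well D) = 717.42 − 717.85 = -0.43 m.
Hydraulic gradient: i = |Δh| / L = 0.43 / 1419.1 = 0.000303.
Flow is from higher to lower head: from well D toward well A, i.e. toward the south.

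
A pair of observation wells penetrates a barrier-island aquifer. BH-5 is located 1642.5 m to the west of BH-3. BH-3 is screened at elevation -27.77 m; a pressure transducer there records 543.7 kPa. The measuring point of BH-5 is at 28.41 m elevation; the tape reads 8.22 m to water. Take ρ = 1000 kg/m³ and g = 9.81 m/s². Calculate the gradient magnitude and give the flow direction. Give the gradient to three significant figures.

i ≈ 0.00454; groundwater flows toward the west

Pressure head at BH-3: ψ = P/(ρg) = 543.7×1000 / (1000 × 9.81) = 55.42 m.
Total head at BH-3: h = z + ψ = -27.77 + 55.42 = 27.65 m.
Total head at BH-5: h = 28.41 − 8.22 = 20.19 m.
Head difference: h(BH-3) − h(BH-5) = 27.65 − 20.19 = 7.46 m.
Hydraulic gradient: i = |Δh| / L = 7.46 / 1642.5 = 0.00454.
Flow is from higher to lower head: from BH-3 toward BH-5, i.e. toward the west.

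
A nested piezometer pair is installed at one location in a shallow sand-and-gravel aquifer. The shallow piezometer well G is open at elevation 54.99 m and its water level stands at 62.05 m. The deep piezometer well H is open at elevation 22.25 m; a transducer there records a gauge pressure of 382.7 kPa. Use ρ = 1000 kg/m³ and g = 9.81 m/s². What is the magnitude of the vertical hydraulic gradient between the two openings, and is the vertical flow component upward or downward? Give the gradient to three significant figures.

|i_v| ≈ 0.0241; vertical flow is downward

Total head at well G: h = 62.05 m (water level in the standpipe).
Pressure head at well H: ψ = P/(ρg) = 382.7×1000 / (1000 × 9.81) = 39.01 m.
Total head at well H: h = z + ψ = 22.25 + 39.01 = 61.26 m.
Δh = h(well G) − h(well H) = 62.05 − 61.26 = 0.79 m.
Vertical separation Δz = 54.99 − 22.25 = 32.74 m.
|i_v| = |Δh| / Δz = 0.79 / 32.74 = 0.0241.
Head is higher in the shallow piezometer, so vertical flow is downward (recharge condition).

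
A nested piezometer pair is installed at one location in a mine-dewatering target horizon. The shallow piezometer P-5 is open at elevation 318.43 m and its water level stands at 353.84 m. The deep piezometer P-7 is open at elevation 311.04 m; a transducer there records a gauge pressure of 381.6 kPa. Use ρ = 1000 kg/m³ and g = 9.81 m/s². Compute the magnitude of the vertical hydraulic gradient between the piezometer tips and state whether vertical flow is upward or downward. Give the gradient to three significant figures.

Total head at P-5: h = 353.84 m (water level in the standpipe).
Pressure head at P-7: ψ = P/(ρg) = 381.6×1000 / (1000 × 9.81) = 38.90 m.
Total head at P-7: h = z + ψ = 311.04 + 38.90 = 349.94 m.
Δh = h(P-5) − h(P-7) = 353.84 − 349.94 = 3.90 m.
Vertical separation Δz = 318.43 − 311.04 = 7.39 m.
|i_v| = |Δh| / Δz = 3.90 / 7.39 = 0.528.
Head is higher in the shallow piezometer, so vertical flow is downward (recharge condition).

|i_v| ≈ 0.528; vertical flow is downward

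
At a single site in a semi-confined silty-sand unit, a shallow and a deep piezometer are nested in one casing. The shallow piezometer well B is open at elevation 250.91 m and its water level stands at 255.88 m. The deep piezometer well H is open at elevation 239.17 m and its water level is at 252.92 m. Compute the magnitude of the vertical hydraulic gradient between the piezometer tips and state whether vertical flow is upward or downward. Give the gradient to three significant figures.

|i_v| ≈ 0.252; vertical flow is downward

Total head at well B: h = 255.88 m (water level in the standpipe).
Total head at well H: h = 252.92 m.
Δh = h(well B) − h(well H) = 255.88 − 252.92 = 2.96 m.
Vertical separation Δz = 250.91 − 239.17 = 11.74 m.
|i_v| = |Δh| / Δz = 2.96 / 11.74 = 0.252.
Head is higher in the shallow piezometer, so vertical flow is downward (recharge condition).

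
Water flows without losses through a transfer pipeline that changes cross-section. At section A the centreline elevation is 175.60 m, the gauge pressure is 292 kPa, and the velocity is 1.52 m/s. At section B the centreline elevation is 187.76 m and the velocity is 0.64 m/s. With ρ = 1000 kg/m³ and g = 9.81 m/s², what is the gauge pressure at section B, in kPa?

P₂ ≈ 174 kPa

Pressure head at A: ψ₁ = P₁/(ρg) = 292×1000 / (1000 × 9.81) = 29.77 m.
Velocity heads: v₁²/2g = 1.52²/19.62 = 0.118 m; v₂²/2g = 0.64²/19.62 = 0.021 m.
Total head H = z₁ + ψ₁ + v₁²/2g = 175.60 + 29.77 + 0.118 = 205.49 m.
ψ₂ = H − z₂ − v₂²/2g = 205.49 − 187.76 − 0.021 = 17.71 m.
P₂ = ρgψ₂ = 1000 × 9.81 × 17.71 ≈ 174 kPa.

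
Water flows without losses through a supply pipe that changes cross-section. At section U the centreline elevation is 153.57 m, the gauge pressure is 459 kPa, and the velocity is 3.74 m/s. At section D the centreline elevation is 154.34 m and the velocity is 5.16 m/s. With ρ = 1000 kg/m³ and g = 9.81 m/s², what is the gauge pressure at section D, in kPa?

P₂ ≈ 445 kPa

Pressure head at U: ψ₁ = P₁/(ρg) = 459×1000 / (1000 × 9.81) = 46.79 m.
Velocity heads: v₁²/2g = 3.74²/19.62 = 0.713 m; v₂²/2g = 5.16²/19.62 = 1.357 m.
Total head H = z₁ + ψ₁ + v₁²/2g = 153.57 + 46.79 + 0.713 = 201.07 m.
ψ₂ = H − z₂ − v₂²/2g = 201.07 − 154.34 − 1.357 = 45.37 m.
P₂ = ρgψ₂ = 1000 × 9.81 × 45.37 ≈ 445 kPa.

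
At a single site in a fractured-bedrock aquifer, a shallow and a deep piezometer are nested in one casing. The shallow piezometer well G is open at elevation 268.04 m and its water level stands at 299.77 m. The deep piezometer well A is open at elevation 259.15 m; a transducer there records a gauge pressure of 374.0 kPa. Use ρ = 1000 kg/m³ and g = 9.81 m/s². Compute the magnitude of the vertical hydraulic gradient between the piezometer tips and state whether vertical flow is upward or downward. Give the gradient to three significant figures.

|i_v| ≈ 0.281; vertical flow is downward

Total head at well G: h = 299.77 m (water level in the standpipe).
Pressure head at well A: ψ = P/(ρg) = 374.0×1000 / (1000 × 9.81) = 38.12 m.
Total head at well A: h = z + ψ = 259.15 + 38.12 = 297.27 m.
Δh = h(well G) − h(well A) = 299.77 − 297.27 = 2.50 m.
Vertical separation Δz = 268.04 − 259.15 = 8.89 m.
|i_v| = |Δh| / Δz = 2.50 / 8.89 = 0.281.
Head is higher in the shallow piezometer, so vertical flow is downward (recharge condition).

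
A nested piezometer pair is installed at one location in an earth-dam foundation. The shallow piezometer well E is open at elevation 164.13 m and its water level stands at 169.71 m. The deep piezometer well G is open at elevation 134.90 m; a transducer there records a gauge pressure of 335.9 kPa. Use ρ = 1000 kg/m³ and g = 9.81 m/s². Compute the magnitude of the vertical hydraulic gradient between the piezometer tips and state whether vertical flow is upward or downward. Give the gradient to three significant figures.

|i_v| ≈ 0.0195; vertical flow is downward

Total head at well E: h = 169.71 m (water level in the standpipe).
Pressure head at well G: ψ = P/(ρg) = 335.9×1000 / (1000 × 9.81) = 34.24 m.
Total head at well G: h = z + ψ = 134.90 + 34.24 = 169.14 m.
Δh = h(well E) − h(well G) = 169.71 − 169.14 = 0.57 m.
Vertical separation Δz = 164.13 − 134.90 = 29.23 m.
|i_v| = |Δh| / Δz = 0.57 / 29.23 = 0.0195.
Head is higher in the shallow piezometer, so vertical flow is downward (recharge condition).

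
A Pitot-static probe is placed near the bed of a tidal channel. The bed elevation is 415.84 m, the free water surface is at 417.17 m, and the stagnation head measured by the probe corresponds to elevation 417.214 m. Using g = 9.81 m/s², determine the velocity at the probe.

v ≈ 0.929 m/s

Near the bed, under hydrostatic conditions, the piezometric head (z + ψ) equals the free-surface elevation, 417.17 m.
Velocity head = total − piezometric = 417.214 − 417.17 = 0.044 m.
v = √(2g·h_v) = √(2 × 9.81 × 0.044) = 0.929 m/s.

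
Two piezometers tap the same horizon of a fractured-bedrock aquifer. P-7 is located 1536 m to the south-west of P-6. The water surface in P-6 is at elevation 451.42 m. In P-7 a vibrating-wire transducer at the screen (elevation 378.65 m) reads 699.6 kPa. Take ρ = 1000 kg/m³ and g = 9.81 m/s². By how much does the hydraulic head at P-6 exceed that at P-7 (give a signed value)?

Δh ≈ 1.46 m

Total head at P-6: h = 451.42 m (water level in the piezometer is the total head).
Pressure head at P-7: ψ = P/(ρg) = 699.6×1000 / (1000 × 9.81) = 71.31 m.
Total head at P-7: h = z + ψ = 378.65 + 71.31 = 449.96 m.
Head difference: h(P-6) − h(P-7) = 451.42 − 449.96 = 1.46 m.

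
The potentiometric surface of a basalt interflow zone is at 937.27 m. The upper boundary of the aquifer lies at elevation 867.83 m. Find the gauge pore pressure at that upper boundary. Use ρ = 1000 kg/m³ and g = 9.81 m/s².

P ≈ 681 kPa

Pressure head at the aquifer top: ψ = h − z = 937.27 − 867.83 = 69.44 m.
P = ρgψ = 1000 × 9.81 × 69.44 = 681206 Pa ≈ 681 kPa.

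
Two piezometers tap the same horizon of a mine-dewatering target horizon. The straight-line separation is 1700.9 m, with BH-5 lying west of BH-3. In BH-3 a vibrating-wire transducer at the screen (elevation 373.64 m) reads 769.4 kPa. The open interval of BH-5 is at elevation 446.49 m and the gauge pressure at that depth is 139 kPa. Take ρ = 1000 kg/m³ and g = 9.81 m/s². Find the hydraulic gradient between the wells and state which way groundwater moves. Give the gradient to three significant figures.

i ≈ 0.00505; groundwater flows toward the east

Pressure head at BH-3: ψ = P/(ρg) = 769.4×1000 / (1000 × 9.81) = 78.43 m.
Total head at BH-3: h = z + ψ = 373.64 + 78.43 = 452.07 m.
Pressure head at BH-5: ψ = P/(ρg) = 139×1000 / (1000 × 9.81) = 14.17 m.
Total head at BH-5: h = z + ψ = 446.49 + 14.17 = 460.66 m.
Head difference: h(BH-3) − h(BH-5) = 452.07 − 460.66 = -8.59 m.
Hydraulic gradient: i = |Δh| / L = 8.59 / 1700.9 = 0.00505.
Flow is from higher to lower head: from BH-5 toward BH-3, i.e. toward the east.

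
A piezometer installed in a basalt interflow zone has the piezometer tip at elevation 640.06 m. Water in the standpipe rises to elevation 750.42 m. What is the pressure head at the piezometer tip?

Total head h = 750.42 m (the water-surface elevation in the piezometer).
Pressure head ψ = h − z = 750.42 − 640.06 = 110.36 m.

ψ ≈ 110.36 m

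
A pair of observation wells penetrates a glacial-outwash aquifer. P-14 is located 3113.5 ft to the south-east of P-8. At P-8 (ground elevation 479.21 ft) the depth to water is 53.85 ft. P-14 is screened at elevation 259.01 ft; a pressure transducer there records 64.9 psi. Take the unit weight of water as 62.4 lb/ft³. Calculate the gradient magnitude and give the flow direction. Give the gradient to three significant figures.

i ≈ 0.00533; groundwater flows toward the south-east

Total head at P-8: h = 479.21 − 53.85 = 425.36 ft.
Pressure head at P-14: ψ = 144·P/γ = 144 × 64.9 / 62.4 = 149.77 ft.
Total head at P-14: h = z + ψ = 259.01 + 149.77 = 408.78 ft.
Head difference: h(P-8) − h(P-14) = 425.36 − 408.78 = 16.58 ft.
Hydraulic gradient: i = |Δh| / L = 16.58 / 3113.5 = 0.00533.
Flow is from higher to lower head: from P-8 toward P-14, i.e. toward the south-east.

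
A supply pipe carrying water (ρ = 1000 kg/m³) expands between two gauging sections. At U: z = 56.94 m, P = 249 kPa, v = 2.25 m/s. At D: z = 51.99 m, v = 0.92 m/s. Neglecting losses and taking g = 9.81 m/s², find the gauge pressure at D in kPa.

Pressure head at U: ψ₁ = P₁/(ρg) = 249×1000 / (1000 × 9.81) = 25.38 m.
Velocity heads: v₁²/2g = 2.25²/19.62 = 0.258 m; v₂²/2g = 0.92²/19.62 = 0.043 m.
Total head H = z₁ + ψ₁ + v₁²/2g = 56.94 + 25.38 + 0.258 = 82.58 m.
ψ₂ = H − z₂ − v₂²/2g = 82.58 − 51.99 − 0.043 = 30.55 m.
P₂ = ρgψ₂ = 1000 × 9.81 × 30.55 ≈ 300 kPa.

P₂ ≈ 300 kPa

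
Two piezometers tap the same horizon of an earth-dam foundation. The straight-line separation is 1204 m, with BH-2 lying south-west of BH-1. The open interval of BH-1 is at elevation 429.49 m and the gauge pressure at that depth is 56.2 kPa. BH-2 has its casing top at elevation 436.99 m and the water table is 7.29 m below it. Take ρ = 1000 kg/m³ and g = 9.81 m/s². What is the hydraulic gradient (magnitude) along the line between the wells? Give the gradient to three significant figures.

i ≈ 0.00458

Pressure head at BH-1: ψ = P/(ρg) = 56.2×1000 / (1000 × 9.81) = 5.73 m.
Total head at BH-1: h = z + ψ = 429.49 + 5.73 = 435.22 m.
Total head at BH-2: h = 436.99 − 7.29 = 429.70 m.
Head difference: h(BH-1) − h(BH-2) = 435.22 − 429.70 = 5.52 m.
Hydraulic gradient: i = |Δh| / L = 5.52 / 1204 = 0.00458.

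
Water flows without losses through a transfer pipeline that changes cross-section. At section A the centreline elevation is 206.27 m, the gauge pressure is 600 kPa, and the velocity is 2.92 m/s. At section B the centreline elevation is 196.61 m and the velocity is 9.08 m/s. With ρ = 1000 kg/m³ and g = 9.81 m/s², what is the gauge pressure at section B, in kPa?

P₂ ≈ 658 kPa

Pressure head at A: ψ₁ = P₁/(ρg) = 600×1000 / (1000 × 9.81) = 61.16 m.
Velocity heads: v₁²/2g = 2.92²/19.62 = 0.435 m; v₂²/2g = 9.08²/19.62 = 4.202 m.
Total head H = z₁ + ψ₁ + v₁²/2g = 206.27 + 61.16 + 0.435 = 267.87 m.
ψ₂ = H − z₂ − v₂²/2g = 267.87 − 196.61 − 4.202 = 67.06 m.
P₂ = ρgψ₂ = 1000 × 9.81 × 67.06 ≈ 658 kPa.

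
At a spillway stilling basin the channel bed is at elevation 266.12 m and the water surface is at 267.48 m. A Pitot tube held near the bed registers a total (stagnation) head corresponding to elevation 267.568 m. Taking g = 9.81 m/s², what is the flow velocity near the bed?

v ≈ 1.31 m/s

Near the bed, under hydrostatic conditions, the piezometric head (z + ψ) equals the free-surface elevation, 267.48 m.
Velocity head = total − piezometric = 267.568 − 267.48 = 0.088 m.
v = √(2g·h_v) = √(2 × 9.81 × 0.088) = 1.31 m/s.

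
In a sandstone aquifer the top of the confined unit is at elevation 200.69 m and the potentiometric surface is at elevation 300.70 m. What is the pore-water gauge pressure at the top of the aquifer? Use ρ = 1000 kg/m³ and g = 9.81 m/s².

P ≈ 981 kPa

Pressure head at the aquifer top: ψ = h − z = 300.70 − 200.69 = 100.01 m.
P = ρgψ = 1000 × 9.81 × 100.01 = 981098 Pa ≈ 981 kPa.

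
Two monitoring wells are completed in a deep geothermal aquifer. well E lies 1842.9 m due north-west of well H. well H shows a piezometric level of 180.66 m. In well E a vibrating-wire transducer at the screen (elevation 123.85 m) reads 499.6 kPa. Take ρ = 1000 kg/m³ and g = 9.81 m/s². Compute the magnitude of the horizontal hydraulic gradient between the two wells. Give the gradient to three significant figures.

i ≈ 0.00319

Total head at well H: h = 180.66 m (water level in the piezometer is the total head).
Pressure head at well E: ψ = P/(ρg) = 499.6×1000 / (1000 × 9.81) = 50.93 m.
Total head at well E: h = z + ψ = 123.85 + 50.93 = 174.78 m.
Head difference: h(well H) − h(well E) = 180.66 − 174.78 = 5.88 m.
Hydraulic gradient: i = |Δh| / L = 5.88 / 1842.9 = 0.00319.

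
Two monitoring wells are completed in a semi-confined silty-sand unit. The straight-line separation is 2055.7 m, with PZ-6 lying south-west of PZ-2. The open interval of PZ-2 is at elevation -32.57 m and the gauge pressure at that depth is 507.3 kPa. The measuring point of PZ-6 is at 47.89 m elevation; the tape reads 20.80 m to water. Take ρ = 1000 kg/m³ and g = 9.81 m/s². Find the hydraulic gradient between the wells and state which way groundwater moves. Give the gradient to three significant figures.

Pressure head at PZ-2: ψ = P/(ρg) = 507.3×1000 / (1000 × 9.81) = 51.71 m.
Total head at PZ-2: h = z + ψ = -32.57 + 51.71 = 19.14 m.
Total head at PZ-6: h = 47.89 − 20.80 = 27.09 m.
Head difference: h(PZ-2) − h(PZ-6) = 19.14 − 27.09 = -7.95 m.
Hydraulic gradient: i = |Δh| / L = 7.95 / 2055.7 = 0.00387.
Flow is from higher to lower head: from PZ-6 toward PZ-2, i.e. toward the north-east.

i ≈ 0.00387; groundwater flows toward the north-east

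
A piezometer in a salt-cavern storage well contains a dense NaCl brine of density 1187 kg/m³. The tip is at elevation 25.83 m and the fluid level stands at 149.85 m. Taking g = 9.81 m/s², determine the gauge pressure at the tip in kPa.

Pressure head ψ = h − z = 149.85 − 25.83 = 124.02 m.
P = ρgψ = 1187 × 9.81 × 124.02 = 1444147 Pa ≈ 1440 kPa.

P ≈ 1440 kPa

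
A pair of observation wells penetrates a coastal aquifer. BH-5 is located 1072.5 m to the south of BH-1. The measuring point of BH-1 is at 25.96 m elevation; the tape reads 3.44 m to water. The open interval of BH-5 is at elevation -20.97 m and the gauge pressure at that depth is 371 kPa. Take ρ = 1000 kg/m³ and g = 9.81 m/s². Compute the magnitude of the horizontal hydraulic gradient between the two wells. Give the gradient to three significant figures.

i ≈ 0.00529

Total head at BH-1: h = 25.96 − 3.44 = 22.52 m.
Pressure head at BH-5: ψ = P/(ρg) = 371×1000 / (1000 × 9.81) = 37.82 m.
Total head at BH-5: h = z + ψ = -20.97 + 37.82 = 16.85 m.
Head difference: h(BH-1) − h(BH-5) = 22.52 − 16.85 = 5.67 m.
Hydraulic gradient: i = |Δh| / L = 5.67 / 1072.5 = 0.00529.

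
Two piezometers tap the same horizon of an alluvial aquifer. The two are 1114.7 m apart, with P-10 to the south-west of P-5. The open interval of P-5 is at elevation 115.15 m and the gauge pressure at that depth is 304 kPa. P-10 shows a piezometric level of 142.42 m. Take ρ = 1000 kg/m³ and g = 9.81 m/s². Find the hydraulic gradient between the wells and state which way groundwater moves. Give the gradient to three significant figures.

i ≈ 0.00334; groundwater flows toward the south-west

Pressure head at P-5: ψ = P/(ρg) = 304×1000 / (1000 × 9.81) = 30.99 m.
Total head at P-5: h = z + ψ = 115.15 + 30.99 = 146.14 m.
Total head at P-10: h = 142.42 m (water level in the piezometer is the total head).
Head difference: h(P-5) − h(P-10) = 146.14 − 142.42 = 3.72 m.
Hydraulic gradient: i = |Δh| / L = 3.72 / 1114.7 = 0.00334.
Flow is from higher to lower head: from P-5 toward P-10, i.e. toward the south-west.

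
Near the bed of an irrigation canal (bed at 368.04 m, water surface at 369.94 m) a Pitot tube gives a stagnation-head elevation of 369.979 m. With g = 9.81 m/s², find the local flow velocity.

v ≈ 0.875 m/s

Near the bed, under hydrostatic conditions, the piezometric head (z + ψ) equals the free-surface elevation, 369.94 m.
Velocity head = total − piezometric = 369.979 − 369.94 = 0.039 m.
v = √(2g·h_v) = √(2 × 9.81 × 0.039) = 0.875 m/s.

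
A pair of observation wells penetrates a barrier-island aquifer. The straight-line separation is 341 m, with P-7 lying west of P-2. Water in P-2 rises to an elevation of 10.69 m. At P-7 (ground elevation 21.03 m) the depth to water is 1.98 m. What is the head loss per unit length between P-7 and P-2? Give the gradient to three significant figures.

i ≈ 0.0245 m/m

Total head at P-2: h = 10.69 m (water level in the piezometer is the total head).
Total head at P-7: h = 21.03 − 1.98 = 19.05 m.
Head difference: h(P-2) − h(P-7) = 10.69 − 19.05 = -8.36 m.
Hydraulic gradient: i = |Δh| / L = 8.36 / 341 = 0.0245.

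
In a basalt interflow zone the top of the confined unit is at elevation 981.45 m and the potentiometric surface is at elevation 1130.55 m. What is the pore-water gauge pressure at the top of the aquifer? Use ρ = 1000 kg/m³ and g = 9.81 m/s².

Pressure head at the aquifer top: ψ = h − z = 1130.55 − 981.45 = 149.10 m.
P = ρgψ = 1000 × 9.81 × 149.10 = 1462671 Pa ≈ 1460 kPa.

P ≈ 1460 kPa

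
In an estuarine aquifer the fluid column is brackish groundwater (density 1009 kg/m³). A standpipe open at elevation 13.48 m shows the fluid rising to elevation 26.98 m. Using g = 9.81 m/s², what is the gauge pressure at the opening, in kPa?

P ≈ 134 kPa

Pressure head ψ = h − z = 26.98 − 13.48 = 13.50 m.
P = ρgψ = 1009 × 9.81 × 13.50 = 133627 Pa ≈ 134 kPa.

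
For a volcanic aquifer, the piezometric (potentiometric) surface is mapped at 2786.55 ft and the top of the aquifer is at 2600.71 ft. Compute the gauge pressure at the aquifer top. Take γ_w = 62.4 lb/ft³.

Pressure head at the aquifer top: ψ = h − z = 2786.55 − 2600.71 = 185.84 ft.
P = γψ/144 = 62.4 × 185.84 / 144 = 80.5 psi.

P ≈ 80.5 psi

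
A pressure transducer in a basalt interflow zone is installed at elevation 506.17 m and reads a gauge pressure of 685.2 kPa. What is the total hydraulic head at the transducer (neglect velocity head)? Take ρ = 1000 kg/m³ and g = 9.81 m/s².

h ≈ 576.02 m

ψ = P/(ρg) = 685.2×1000 / (1000 × 9.81) = 69.85 m.
h = z + ψ = 506.17 + 69.85 = 576.02 m.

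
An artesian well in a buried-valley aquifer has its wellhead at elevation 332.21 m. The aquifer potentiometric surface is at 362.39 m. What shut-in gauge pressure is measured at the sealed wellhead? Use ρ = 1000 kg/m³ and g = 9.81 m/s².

Head above the cap: Δh = 362.39 − 332.21 = 30.18 m.
P = ρgΔh = 1000 × 9.81 × 30.18 = 296066 Pa ≈ 296 kPa.

P ≈ 296 kPa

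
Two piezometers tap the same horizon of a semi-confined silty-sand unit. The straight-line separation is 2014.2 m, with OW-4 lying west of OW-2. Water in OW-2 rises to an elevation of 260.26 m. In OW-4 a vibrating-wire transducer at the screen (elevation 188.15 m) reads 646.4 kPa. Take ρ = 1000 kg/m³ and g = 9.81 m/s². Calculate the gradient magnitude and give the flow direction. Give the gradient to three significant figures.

Total head at OW-2: h = 260.26 m (water level in the piezometer is the total head).
Pressure head at OW-4: ψ = P/(ρg) = 646.4×1000 / (1000 × 9.81) = 65.89 m.
Total head at OW-4: h = z + ψ = 188.15 + 65.89 = 254.04 m.
Head difference: h(OW-2) − h(OW-4) = 260.26 − 254.04 = 6.22 m.
Hydraulic gradient: i = |Δh| / L = 6.22 / 2014.2 = 0.00309.
Flow is from higher to lower head: from OW-2 toward OW-4, i.e. toward the west.

i ≈ 0.00309; groundwater flows toward the west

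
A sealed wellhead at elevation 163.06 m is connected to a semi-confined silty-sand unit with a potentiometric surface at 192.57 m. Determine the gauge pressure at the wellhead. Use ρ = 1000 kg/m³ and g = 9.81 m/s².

P ≈ 289 kPa

Head above the cap: Δh = 192.57 − 163.06 = 29.51 m.
P = ρgΔh = 1000 × 9.81 × 29.51 = 289493 Pa ≈ 289 kPa.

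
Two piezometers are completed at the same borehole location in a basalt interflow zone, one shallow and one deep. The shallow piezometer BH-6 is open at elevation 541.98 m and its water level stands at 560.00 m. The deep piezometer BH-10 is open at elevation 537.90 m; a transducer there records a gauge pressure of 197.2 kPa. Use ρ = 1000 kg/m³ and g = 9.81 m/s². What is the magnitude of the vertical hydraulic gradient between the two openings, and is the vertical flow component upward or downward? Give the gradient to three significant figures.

Total head at BH-6: h = 560.00 m (water level in the standpipe).
Pressure head at BH-10: ψ = P/(ρg) = 197.2×1000 / (1000 × 9.81) = 20.10 m.
Total head at BH-10: h = z + ψ = 537.90 + 20.10 = 558.00 m.
Δh = h(BH-6) − h(BH-10) = 560.00 − 558.00 = 2.00 m.
Vertical separation Δz = 541.98 − 537.90 = 4.08 m.
|i_v| = |Δh| / Δz = 2.00 / 4.08 = 0.490.
Head is higher in the shallow piezometer, so vertical flow is downward (recharge condition).

|i_v| ≈ 0.490; vertical flow is downward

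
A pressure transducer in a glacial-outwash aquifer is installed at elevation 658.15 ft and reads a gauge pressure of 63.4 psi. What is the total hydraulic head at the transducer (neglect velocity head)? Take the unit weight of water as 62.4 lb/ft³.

ψ = 144·P/γ = 144 × 63.4 / 62.4 = 146.31 ft.
h = z + ψ = 658.15 + 146.31 = 804.46 ft.

h ≈ 804.46 ft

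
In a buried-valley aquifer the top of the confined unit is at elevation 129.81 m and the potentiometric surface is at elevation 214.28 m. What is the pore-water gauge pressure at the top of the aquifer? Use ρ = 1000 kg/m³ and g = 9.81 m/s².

P ≈ 829 kPa

Pressure head at the aquifer top: ψ = h − z = 214.28 − 129.81 = 84.47 m.
P = ρgψ = 1000 × 9.81 × 84.47 = 828651 Pa ≈ 829 kPa.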